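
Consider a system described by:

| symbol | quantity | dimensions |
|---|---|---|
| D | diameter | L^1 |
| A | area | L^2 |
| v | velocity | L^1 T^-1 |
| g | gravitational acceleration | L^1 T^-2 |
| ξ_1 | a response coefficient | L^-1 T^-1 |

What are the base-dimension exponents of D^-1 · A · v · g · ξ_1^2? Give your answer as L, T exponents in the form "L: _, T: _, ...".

Collect each base-dimension exponent across the product:
  L: −(1) + (2) + (1) + (1) + 2·(-1) = 1
  T: −(0) + (0) + (-1) + (-2) + 2·(-1) = -5
So the dimensions are [L T⁻⁵].

L: 1, T: -5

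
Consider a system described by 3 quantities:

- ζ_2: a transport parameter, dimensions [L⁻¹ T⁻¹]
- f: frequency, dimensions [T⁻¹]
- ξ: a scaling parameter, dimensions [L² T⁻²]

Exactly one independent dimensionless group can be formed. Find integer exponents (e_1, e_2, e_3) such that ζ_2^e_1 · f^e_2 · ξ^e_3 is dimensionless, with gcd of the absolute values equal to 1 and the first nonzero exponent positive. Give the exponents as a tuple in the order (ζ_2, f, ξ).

(2, -4, 1)

L: e_1·(-1) + e_2·(0) + e_3·(2) = 0
T: e_1·(-1) + e_2·(-1) + e_3·(-2) = 0
Solving this homogeneous linear system for the smallest-integer solution (first nonzero entry positive) gives (2, -4, 1).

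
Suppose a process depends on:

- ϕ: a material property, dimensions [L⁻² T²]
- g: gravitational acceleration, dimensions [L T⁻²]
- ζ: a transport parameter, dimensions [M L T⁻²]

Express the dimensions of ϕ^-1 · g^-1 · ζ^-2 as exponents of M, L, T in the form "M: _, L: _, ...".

M: -2, L: -1, T: 4

Collect each base-dimension exponent across the product:
  M: −(0) − (0) − 2·(1) = -2
  L: −(-2) − (1) − 2·(1) = -1
  T: −(2) − (-2) − 2·(-2) = 4
So the dimensions are [M⁻² L⁻¹ T⁴].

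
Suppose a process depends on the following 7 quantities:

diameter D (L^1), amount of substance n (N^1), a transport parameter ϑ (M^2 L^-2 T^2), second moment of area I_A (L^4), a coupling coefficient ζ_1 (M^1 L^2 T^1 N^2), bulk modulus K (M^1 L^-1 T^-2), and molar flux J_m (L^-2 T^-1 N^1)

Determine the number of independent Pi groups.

3

There are 7 variables and 4 base dimensions (M, L, T, N).
The dimension matrix has rank 4.
Independent dimensionless groups: 7 − 4 = 3.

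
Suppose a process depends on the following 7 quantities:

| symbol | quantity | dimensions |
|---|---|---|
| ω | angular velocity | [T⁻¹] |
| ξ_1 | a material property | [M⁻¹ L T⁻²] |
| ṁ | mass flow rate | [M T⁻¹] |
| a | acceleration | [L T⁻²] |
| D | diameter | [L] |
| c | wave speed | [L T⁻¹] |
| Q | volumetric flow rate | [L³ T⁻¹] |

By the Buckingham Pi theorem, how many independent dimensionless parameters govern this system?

4

There are 7 variables and 3 base dimensions (M, L, T).
The dimension matrix has rank 3.
Independent dimensionless groups: 7 − 3 = 4.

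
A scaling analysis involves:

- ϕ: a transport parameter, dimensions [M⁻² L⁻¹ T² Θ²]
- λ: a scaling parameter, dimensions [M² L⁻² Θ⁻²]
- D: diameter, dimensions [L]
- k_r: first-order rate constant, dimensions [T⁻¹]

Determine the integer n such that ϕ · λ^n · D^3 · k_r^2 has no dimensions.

1

Balance the M exponent: (2)·n from λ, plus (-2) + 3·(0) + 2·(0) = -2 from the rest, must sum to zero.
2n − 2 = 0, so n = 1.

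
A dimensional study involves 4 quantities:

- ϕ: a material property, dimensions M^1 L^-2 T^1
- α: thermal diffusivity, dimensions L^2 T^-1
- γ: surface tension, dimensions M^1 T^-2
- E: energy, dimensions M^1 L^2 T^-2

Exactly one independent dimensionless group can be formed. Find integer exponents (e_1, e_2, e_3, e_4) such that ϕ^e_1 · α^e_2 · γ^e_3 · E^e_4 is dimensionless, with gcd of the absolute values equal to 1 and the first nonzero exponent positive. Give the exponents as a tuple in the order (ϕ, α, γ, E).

M: e_1·(1) + e_2·(0) + e_3·(1) + e_4·(1) = 0
L: e_1·(-2) + e_2·(2) + e_3·(0) + e_4·(2) = 0
T: e_1·(1) + e_2·(-1) + e_3·(-2) + e_4·(-2) = 0
Solving this homogeneous linear system for the smallest-integer solution (first nonzero entry positive) gives (1, 3, 1, -2).

(1, 3, 1, -2)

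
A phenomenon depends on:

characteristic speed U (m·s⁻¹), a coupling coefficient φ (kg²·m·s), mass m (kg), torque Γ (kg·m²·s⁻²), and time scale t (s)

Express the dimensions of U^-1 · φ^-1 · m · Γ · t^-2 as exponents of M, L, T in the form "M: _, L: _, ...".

Collect each base-dimension exponent across the product:
  M: −(0) − (2) + (1) + (1) − 2·(0) = 0
  L: −(1) − (1) + (0) + (2) − 2·(0) = 0
  T: −(-1) − (1) + (0) + (-2) − 2·(1) = -4
So the dimensions are [T⁻⁴].

M: 0, L: 0, T: -4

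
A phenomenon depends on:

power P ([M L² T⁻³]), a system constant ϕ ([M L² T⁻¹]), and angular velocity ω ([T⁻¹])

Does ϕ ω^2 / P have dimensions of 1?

yes

Sum the exponent of each base dimension across the product:
  M: −[P]_M + [ϕ]_M + 2·[ω]_M = −(1) + (1) + 2·(0) = 0
  L: −[P]_L + [ϕ]_L + 2·[ω]_L = −(2) + (2) + 2·(0) = 0
  T: −[P]_T + [ϕ]_T + 2·[ω]_T = −(-3) + (-1) + 2·(-1) = 0
All base exponents vanish — dimensionless.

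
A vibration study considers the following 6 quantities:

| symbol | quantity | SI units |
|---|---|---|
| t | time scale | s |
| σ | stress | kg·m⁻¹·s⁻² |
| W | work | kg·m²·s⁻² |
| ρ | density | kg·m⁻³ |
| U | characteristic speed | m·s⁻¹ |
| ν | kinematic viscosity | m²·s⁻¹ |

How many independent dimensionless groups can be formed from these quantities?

There are 6 variables and 3 base dimensions (M, L, T).
The dimension matrix has rank 3.
Independent dimensionless groups: 6 − 3 = 3.

3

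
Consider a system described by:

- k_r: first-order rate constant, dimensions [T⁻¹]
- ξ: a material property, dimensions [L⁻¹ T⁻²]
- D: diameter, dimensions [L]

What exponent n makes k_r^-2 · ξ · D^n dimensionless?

1

Balance the L exponent: (1)·n from D, plus −2·(0) + (-1) = -1 from the rest, must sum to zero.
n − 1 = 0, so n = 1.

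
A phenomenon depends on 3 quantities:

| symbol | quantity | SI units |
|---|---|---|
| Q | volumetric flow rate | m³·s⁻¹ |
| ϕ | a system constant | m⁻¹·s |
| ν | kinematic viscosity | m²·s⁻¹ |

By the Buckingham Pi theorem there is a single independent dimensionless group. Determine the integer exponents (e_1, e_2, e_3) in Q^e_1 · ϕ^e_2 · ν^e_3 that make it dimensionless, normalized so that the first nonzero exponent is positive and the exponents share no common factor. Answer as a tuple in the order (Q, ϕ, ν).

(1, -1, -2)

L: e_1·(3) + e_2·(-1) + e_3·(2) = 0
T: e_1·(-1) + e_2·(1) + e_3·(-1) = 0
Solving this homogeneous linear system for the smallest-integer solution (first nonzero entry positive) gives (1, -1, -2).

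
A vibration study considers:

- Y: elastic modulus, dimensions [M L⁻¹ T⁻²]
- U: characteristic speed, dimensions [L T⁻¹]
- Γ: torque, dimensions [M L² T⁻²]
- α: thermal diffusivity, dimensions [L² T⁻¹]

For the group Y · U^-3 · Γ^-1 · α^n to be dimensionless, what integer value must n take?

3

Balance the L exponent: (2)·n from α, plus (-1) − 3·(1) − (2) = -6 from the rest, must sum to zero.
2n − 6 = 0, so n = 3.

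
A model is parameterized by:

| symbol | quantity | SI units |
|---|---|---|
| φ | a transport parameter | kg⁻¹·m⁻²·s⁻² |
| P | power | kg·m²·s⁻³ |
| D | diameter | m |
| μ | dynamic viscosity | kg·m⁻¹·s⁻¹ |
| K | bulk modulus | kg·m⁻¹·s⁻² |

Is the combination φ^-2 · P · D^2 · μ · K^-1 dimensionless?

no

Sum the exponent of each base dimension across the product:
  M: −2·[φ]_M + [P]_M + 2·[D]_M + [μ]_M − [K]_M = −2·(-1) + (1) + 2·(0) + (1) − (1) = 3
  L: −2·[φ]_L + [P]_L + 2·[D]_L + [μ]_L − [K]_L = −2·(-2) + (2) + 2·(1) + (-1) − (-1) = 8
  T: −2·[φ]_T + [P]_T + 2·[D]_T + [μ]_T − [K]_T = −2·(-2) + (-3) + 2·(0) + (-1) − (-2) = 2
Net dimensions [M³ L⁸ T²] ≠ [1] — not dimensionless.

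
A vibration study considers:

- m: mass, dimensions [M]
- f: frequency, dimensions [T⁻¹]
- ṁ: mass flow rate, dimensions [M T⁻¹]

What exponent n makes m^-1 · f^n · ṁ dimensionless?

-1

Balance the T exponent: (-1)·n from f, plus −(0) + (-1) = -1 from the rest, must sum to zero.
−n − 1 = 0, so n = -1.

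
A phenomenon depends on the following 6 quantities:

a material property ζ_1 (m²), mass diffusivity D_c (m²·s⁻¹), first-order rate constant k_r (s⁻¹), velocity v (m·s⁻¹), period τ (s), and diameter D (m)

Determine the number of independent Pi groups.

There are 6 variables and 2 base dimensions (L, T).
The dimension matrix has rank 2.
Independent dimensionless groups: 6 − 2 = 4.

4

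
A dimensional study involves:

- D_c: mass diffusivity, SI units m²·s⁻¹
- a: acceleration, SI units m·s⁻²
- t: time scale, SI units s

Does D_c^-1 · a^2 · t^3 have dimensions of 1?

yes

Sum the exponent of each base dimension across the product:
  M: −[D_c]_M + 2·[a]_M + 3·[t]_M = −(0) + 2·(0) + 3·(0) = 0
  L: −[D_c]_L + 2·[a]_L + 3·[t]_L = −(2) + 2·(1) + 3·(0) = 0
  T: −[D_c]_T + 2·[a]_T + 3·[t]_T = −(-1) + 2·(-2) + 3·(1) = 0
  I: −[D_c]_I + 2·[a]_I + 3·[t]_I = −(0) + 2·(0) + 3·(0) = 0
All base exponents vanish — dimensionless.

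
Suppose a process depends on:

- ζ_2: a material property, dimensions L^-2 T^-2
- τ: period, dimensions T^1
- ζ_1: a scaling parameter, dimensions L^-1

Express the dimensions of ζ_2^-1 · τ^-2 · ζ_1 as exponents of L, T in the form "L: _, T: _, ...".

L: 1, T: 0

Collect each base-dimension exponent across the product:
  L: −(-2) − 2·(0) + (-1) = 1
  T: −(-2) − 2·(1) + (0) = 0
So the dimensions are [L].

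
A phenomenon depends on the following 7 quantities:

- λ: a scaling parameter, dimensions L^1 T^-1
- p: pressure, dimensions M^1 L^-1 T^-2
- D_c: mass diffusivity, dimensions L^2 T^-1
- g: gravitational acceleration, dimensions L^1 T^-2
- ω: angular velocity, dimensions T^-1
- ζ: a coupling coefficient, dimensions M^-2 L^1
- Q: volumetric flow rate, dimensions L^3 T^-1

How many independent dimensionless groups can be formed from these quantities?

There are 7 variables and 3 base dimensions (M, L, T).
The dimension matrix has rank 3.
Independent dimensionless groups: 7 − 3 = 4.

4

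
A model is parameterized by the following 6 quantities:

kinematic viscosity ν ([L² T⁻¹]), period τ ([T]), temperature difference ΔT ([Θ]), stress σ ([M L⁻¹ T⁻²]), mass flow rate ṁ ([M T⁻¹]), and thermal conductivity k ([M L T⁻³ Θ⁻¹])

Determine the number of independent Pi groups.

2

There are 6 variables and 4 base dimensions (M, L, T, Θ).
The dimension matrix has rank 4.
Independent dimensionless groups: 6 − 4 = 2.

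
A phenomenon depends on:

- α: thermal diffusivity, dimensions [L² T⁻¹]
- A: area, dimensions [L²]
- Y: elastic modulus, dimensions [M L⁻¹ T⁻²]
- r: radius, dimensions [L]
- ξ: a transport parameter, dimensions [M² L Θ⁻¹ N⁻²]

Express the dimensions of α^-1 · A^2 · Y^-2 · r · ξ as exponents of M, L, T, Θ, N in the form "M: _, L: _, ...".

M: 0, L: 6, T: 5, Θ: -1, N: -2

Collect each base-dimension exponent across the product:
  M: −(0) + 2·(0) − 2·(1) + (0) + (2) = 0
  L: −(2) + 2·(2) − 2·(-1) + (1) + (1) = 6
  T: −(-1) + 2·(0) − 2·(-2) + (0) + (0) = 5
  Θ: −(0) + 2·(0) − 2·(0) + (0) + (-1) = -1
  N: −(0) + 2·(0) − 2·(0) + (0) + (-2) = -2
So the dimensions are [L⁶ T⁵ Θ⁻¹ N⁻²].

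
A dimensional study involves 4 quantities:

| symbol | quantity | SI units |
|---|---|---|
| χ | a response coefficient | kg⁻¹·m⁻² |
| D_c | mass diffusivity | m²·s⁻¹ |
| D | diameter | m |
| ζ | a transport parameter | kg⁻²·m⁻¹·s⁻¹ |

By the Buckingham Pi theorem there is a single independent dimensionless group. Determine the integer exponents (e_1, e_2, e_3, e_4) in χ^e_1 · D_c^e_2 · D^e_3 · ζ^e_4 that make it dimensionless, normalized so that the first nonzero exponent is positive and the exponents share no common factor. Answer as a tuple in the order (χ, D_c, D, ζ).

M: e_1·(-1) + e_2·(0) + e_3·(0) + e_4·(-2) = 0
L: e_1·(-2) + e_2·(2) + e_3·(1) + e_4·(-1) = 0
T: e_1·(0) + e_2·(-1) + e_3·(0) + e_4·(-1) = 0
Solving this homogeneous linear system for the smallest-integer solution (first nonzero entry positive) gives (2, 1, 1, -1).

(2, 1, 1, -1)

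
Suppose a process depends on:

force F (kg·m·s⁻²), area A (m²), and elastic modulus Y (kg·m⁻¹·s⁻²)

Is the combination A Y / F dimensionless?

Sum the exponent of each base dimension across the product:
  M: −[F]_M + [A]_M + [Y]_M = −(1) + (0) + (1) = 0
  L: −[F]_L + [A]_L + [Y]_L = −(1) + (2) + (-1) = 0
  T: −[F]_T + [A]_T + [Y]_T = −(-2) + (0) + (-2) = 0
All base exponents vanish — dimensionless.

yes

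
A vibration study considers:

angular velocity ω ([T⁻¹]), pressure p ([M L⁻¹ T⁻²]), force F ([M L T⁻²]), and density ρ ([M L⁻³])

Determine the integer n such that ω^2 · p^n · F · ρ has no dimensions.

Balance the M exponent: (1)·n from p, plus 2·(0) + (1) + (1) = 2 from the rest, must sum to zero.
n + 2 = 0, so n = -2.

-2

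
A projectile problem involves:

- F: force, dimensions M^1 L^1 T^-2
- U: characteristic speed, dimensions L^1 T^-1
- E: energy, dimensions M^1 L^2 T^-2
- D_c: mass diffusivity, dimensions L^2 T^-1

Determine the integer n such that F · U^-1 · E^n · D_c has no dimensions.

Balance the M exponent: (1)·n from E, plus (1) − (0) + (0) = 1 from the rest, must sum to zero.
n + 1 = 0, so n = -1.

-1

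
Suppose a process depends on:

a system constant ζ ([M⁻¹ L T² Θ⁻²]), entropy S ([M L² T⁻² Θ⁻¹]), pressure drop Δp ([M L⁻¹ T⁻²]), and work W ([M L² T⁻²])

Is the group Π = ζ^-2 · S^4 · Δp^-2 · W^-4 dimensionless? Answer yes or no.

Sum the exponent of each base dimension across the product:
  M: −2·[ζ]_M + 4·[S]_M − 2·[Δp]_M − 4·[W]_M = −2·(-1) + 4·(1) − 2·(1) − 4·(1) = 0
  L: −2·[ζ]_L + 4·[S]_L − 2·[Δp]_L − 4·[W]_L = −2·(1) + 4·(2) − 2·(-1) − 4·(2) = 0
  T: −2·[ζ]_T + 4·[S]_T − 2·[Δp]_T − 4·[W]_T = −2·(2) + 4·(-2) − 2·(-2) − 4·(-2) = 0
  Θ: −2·[ζ]_Θ + 4·[S]_Θ − 2·[Δp]_Θ − 4·[W]_Θ = −2·(-2) + 4·(-1) − 2·(0) − 4·(0) = 0
All base exponents vanish — dimensionless.

yes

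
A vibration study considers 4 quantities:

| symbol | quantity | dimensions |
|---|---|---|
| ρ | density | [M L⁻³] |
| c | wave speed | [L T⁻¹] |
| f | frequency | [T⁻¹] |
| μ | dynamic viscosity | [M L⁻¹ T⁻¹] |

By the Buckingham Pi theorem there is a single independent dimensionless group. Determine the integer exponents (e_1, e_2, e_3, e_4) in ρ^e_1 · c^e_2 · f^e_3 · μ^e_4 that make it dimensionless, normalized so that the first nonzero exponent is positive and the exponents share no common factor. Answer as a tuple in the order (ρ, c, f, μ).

M: e_1·(1) + e_2·(0) + e_3·(0) + e_4·(1) = 0
L: e_1·(-3) + e_2·(1) + e_3·(0) + e_4·(-1) = 0
T: e_1·(0) + e_2·(-1) + e_3·(-1) + e_4·(-1) = 0
Solving this homogeneous linear system for the smallest-integer solution (first nonzero entry positive) gives (1, 2, -1, -1).

(1, 2, -1, -1)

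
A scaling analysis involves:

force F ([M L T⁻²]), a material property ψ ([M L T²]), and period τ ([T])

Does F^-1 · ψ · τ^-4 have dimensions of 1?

Sum the exponent of each base dimension across the product:
  M: −[F]_M + [ψ]_M − 4·[τ]_M = −(1) + (1) − 4·(0) = 0
  L: −[F]_L + [ψ]_L − 4·[τ]_L = −(1) + (1) − 4·(0) = 0
  T: −[F]_T + [ψ]_T − 4·[τ]_T = −(-2) + (2) − 4·(1) = 0
All base exponents vanish — dimensionless.

yes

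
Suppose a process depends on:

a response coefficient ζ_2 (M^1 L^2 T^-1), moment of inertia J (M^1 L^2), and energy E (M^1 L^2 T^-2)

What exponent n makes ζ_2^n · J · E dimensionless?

Balance the M exponent: (1)·n from ζ_2, plus (1) + (1) = 2 from the rest, must sum to zero.
n + 2 = 0, so n = -2.

-2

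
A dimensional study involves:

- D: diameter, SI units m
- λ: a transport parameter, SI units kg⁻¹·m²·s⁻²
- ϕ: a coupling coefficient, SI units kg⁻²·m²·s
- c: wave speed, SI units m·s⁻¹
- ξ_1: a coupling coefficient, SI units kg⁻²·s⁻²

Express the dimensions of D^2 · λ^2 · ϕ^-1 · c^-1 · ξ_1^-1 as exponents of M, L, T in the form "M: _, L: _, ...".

Collect each base-dimension exponent across the product:
  M: 2·(0) + 2·(-1) − (-2) − (0) − (-2) = 2
  L: 2·(1) + 2·(2) − (2) − (1) − (0) = 3
  T: 2·(0) + 2·(-2) − (1) − (-1) − (-2) = -2
So the dimensions are [M² L³ T⁻²].

M: 2, L: 3, T: -2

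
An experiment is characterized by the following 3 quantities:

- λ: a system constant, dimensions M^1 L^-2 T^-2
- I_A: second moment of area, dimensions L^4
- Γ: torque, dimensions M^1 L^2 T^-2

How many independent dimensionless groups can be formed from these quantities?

There are 3 variables and 3 base dimensions (M, L, T).
The dimension matrix has rank 2 (less than 3: the dimension vectors are linearly dependent).
Independent dimensionless groups: 3 − 2 = 1.

1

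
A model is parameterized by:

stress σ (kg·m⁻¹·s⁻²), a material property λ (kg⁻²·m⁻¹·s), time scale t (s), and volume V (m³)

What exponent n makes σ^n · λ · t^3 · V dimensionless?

Balance the M exponent: (1)·n from σ, plus (-2) + 3·(0) + (0) = -2 from the rest, must sum to zero.
n − 2 = 0, so n = 2.

2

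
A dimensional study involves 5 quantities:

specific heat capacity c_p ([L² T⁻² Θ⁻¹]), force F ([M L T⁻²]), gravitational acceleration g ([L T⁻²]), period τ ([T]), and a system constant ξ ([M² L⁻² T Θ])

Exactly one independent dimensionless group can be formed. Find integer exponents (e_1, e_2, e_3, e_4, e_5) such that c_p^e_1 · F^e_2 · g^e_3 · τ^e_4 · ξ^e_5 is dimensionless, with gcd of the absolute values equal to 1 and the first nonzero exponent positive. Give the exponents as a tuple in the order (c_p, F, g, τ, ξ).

M: e_1·(0) + e_2·(1) + e_3·(0) + e_4·(0) + e_5·(2) = 0
L: e_1·(2) + e_2·(1) + e_3·(1) + e_4·(0) + e_5·(-2) = 0
T: e_1·(-2) + e_2·(-2) + e_3·(-2) + e_4·(1) + e_5·(1) = 0
Θ: e_1·(-1) + e_2·(0) + e_3·(0) + e_4·(0) + e_5·(1) = 0
Solving this homogeneous linear system for the smallest-integer solution (first nonzero entry positive) gives (1, -2, 2, 1, 1).

(1, -2, 2, 1, 1)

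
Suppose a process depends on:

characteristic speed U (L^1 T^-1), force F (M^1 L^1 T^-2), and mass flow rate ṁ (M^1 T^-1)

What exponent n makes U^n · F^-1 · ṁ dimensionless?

1

Balance the L exponent: (1)·n from U, plus −(1) + (0) = -1 from the rest, must sum to zero.
n − 1 = 0, so n = 1.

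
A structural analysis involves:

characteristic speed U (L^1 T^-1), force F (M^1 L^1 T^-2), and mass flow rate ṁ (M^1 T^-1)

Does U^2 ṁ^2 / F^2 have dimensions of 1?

Sum the exponent of each base dimension across the product:
  M: 2·[U]_M − 2·[F]_M + 2·[ṁ]_M = 2·(0) − 2·(1) + 2·(1) = 0
  L: 2·[U]_L − 2·[F]_L + 2·[ṁ]_L = 2·(1) − 2·(1) + 2·(0) = 0
  T: 2·[U]_T − 2·[F]_T + 2·[ṁ]_T = 2·(-1) − 2·(-2) + 2·(-1) = 0
All base exponents vanish — dimensionless.

yes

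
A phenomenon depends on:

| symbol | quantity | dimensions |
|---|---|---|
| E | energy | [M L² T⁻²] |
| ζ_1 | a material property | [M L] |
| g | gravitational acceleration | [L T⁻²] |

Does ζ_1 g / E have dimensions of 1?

Sum the exponent of each base dimension across the product:
  M: −[E]_M + [ζ_1]_M + [g]_M = −(1) + (1) + (0) = 0
  L: −[E]_L + [ζ_1]_L + [g]_L = −(2) + (1) + (1) = 0
  T: −[E]_T + [ζ_1]_T + [g]_T = −(-2) + (0) + (-2) = 0
All base exponents vanish — dimensionless.

yes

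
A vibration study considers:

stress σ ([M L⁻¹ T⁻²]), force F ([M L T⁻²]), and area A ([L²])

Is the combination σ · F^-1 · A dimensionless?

yes

Sum the exponent of each base dimension across the product:
  M: [σ]_M − [F]_M + [A]_M = (1) − (1) + (0) = 0
  L: [σ]_L − [F]_L + [A]_L = (-1) − (1) + (2) = 0
  T: [σ]_T − [F]_T + [A]_T = (-2) − (-2) + (0) = 0
All base exponents vanish — dimensionless.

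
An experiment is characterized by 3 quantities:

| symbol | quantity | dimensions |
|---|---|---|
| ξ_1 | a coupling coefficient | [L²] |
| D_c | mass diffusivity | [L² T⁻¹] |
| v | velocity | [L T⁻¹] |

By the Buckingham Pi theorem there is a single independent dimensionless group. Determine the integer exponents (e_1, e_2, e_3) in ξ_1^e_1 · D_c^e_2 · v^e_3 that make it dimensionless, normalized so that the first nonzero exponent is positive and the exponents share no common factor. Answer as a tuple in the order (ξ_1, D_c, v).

L: e_1·(2) + e_2·(2) + e_3·(1) = 0
T: e_1·(0) + e_2·(-1) + e_3·(-1) = 0
Solving this homogeneous linear system for the smallest-integer solution (first nonzero entry positive) gives (1, -2, 2).

(1, -2, 2)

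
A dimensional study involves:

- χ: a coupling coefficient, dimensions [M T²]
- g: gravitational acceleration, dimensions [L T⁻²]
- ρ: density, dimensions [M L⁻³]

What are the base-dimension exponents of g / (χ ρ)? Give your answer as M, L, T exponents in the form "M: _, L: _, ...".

Collect each base-dimension exponent across the product:
  M: −(1) + (0) − (1) = -2
  L: −(0) + (1) − (-3) = 4
  T: −(2) + (-2) − (0) = -4
So the dimensions are [M⁻² L⁴ T⁻⁴].

M: -2, L: 4, T: -4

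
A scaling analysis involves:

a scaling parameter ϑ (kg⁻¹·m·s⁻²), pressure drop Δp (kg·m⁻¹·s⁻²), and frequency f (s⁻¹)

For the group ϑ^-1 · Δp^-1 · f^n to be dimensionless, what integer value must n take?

Balance the T exponent: (-1)·n from f, plus −(-2) − (-2) = 4 from the rest, must sum to zero.
−n + 4 = 0, so n = 4.

4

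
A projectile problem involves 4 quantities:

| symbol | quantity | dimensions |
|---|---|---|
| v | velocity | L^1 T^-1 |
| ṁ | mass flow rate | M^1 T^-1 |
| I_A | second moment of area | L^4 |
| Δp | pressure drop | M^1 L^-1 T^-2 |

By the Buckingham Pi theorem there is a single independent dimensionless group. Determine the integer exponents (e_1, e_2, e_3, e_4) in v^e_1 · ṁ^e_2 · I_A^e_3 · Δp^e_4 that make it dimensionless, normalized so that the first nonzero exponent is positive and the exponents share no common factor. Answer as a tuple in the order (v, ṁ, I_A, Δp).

M: e_1·(0) + e_2·(1) + e_3·(0) + e_4·(1) = 0
L: e_1·(1) + e_2·(0) + e_3·(4) + e_4·(-1) = 0
T: e_1·(-1) + e_2·(-1) + e_3·(0) + e_4·(-2) = 0
Solving this homogeneous linear system for the smallest-integer solution (first nonzero entry positive) gives (2, 2, -1, -2).

(2, 2, -1, -2)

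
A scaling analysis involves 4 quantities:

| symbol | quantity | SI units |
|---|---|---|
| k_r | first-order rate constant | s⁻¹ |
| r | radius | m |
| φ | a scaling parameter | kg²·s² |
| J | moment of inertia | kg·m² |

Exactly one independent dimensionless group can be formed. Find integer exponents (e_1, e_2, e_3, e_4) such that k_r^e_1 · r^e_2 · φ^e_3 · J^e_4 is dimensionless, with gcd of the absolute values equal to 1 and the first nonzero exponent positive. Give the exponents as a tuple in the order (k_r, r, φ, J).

M: e_1·(0) + e_2·(0) + e_3·(2) + e_4·(1) = 0
L: e_1·(0) + e_2·(1) + e_3·(0) + e_4·(2) = 0
T: e_1·(-1) + e_2·(0) + e_3·(2) + e_4·(0) = 0
Solving this homogeneous linear system for the smallest-integer solution (first nonzero entry positive) gives (2, 4, 1, -2).

(2, 4, 1, -2)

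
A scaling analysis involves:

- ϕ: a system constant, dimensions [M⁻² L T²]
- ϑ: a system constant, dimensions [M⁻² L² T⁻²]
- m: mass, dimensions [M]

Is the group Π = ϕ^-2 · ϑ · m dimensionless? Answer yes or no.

Sum the exponent of each base dimension across the product:
  M: −2·[ϕ]_M + [ϑ]_M + [m]_M = −2·(-2) + (-2) + (1) = 3
  L: −2·[ϕ]_L + [ϑ]_L + [m]_L = −2·(1) + (2) + (0) = 0
  T: −2·[ϕ]_T + [ϑ]_T + [m]_T = −2·(2) + (-2) + (0) = -6
Net dimensions [M³ T⁻⁶] ≠ [1] — not dimensionless.

no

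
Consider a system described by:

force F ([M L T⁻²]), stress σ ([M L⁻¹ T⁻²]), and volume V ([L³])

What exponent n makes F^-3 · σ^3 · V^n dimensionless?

Balance the L exponent: (3)·n from V, plus −3·(1) + 3·(-1) = -6 from the rest, must sum to zero.
3n − 6 = 0, so n = 2.

2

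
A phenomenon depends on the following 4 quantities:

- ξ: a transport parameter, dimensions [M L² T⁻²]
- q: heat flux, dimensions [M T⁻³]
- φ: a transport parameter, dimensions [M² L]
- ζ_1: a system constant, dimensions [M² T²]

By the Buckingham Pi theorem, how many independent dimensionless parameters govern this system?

1

There are 4 variables and 3 base dimensions (M, L, T).
The dimension matrix has rank 3.
Independent dimensionless groups: 4 − 3 = 1.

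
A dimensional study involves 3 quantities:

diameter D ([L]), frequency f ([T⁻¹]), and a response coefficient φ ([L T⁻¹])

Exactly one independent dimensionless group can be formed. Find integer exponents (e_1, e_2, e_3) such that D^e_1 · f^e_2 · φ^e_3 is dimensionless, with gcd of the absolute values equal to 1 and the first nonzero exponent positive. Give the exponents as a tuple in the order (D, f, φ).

L: e_1·(1) + e_2·(0) + e_3·(1) = 0
T: e_1·(0) + e_2·(-1) + e_3·(-1) = 0
Solving this homogeneous linear system for the smallest-integer solution (first nonzero entry positive) gives (1, 1, -1).

(1, 1, -1)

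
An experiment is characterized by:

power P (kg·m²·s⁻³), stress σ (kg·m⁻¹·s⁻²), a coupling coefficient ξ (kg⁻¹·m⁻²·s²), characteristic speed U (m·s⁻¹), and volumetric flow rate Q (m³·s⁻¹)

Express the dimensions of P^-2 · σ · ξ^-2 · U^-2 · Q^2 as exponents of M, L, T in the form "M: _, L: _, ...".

M: 1, L: 3, T: 0

Collect each base-dimension exponent across the product:
  M: −2·(1) + (1) − 2·(-1) − 2·(0) + 2·(0) = 1
  L: −2·(2) + (-1) − 2·(-2) − 2·(1) + 2·(3) = 3
  T: −2·(-3) + (-2) − 2·(2) − 2·(-1) + 2·(-1) = 0
So the dimensions are [M L³].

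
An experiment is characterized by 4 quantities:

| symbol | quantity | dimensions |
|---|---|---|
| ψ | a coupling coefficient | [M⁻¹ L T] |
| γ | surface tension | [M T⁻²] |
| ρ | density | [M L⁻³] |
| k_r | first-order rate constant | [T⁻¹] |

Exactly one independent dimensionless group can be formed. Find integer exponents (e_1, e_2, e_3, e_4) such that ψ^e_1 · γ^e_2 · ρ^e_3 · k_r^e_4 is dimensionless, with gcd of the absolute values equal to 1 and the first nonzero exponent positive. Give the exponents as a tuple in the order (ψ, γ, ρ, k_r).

M: e_1·(-1) + e_2·(1) + e_3·(1) + e_4·(0) = 0
L: e_1·(1) + e_2·(0) + e_3·(-3) + e_4·(0) = 0
T: e_1·(1) + e_2·(-2) + e_3·(0) + e_4·(-1) = 0
Solving this homogeneous linear system for the smallest-integer solution (first nonzero entry positive) gives (3, 2, 1, -1).

(3, 2, 1, -1)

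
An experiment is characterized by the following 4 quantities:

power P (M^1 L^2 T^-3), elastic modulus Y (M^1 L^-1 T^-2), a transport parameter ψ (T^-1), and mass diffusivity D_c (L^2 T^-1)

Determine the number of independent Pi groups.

There are 4 variables and 3 base dimensions (M, L, T).
The dimension matrix has rank 3.
Independent dimensionless groups: 4 − 3 = 1.

1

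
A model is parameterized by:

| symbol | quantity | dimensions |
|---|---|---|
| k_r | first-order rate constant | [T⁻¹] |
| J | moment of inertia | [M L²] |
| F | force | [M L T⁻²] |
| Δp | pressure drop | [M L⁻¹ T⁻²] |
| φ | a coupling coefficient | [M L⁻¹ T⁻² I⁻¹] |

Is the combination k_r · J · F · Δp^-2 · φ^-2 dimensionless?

Sum the exponent of each base dimension across the product:
  M: [k_r]_M + [J]_M + [F]_M − 2·[Δp]_M − 2·[φ]_M = (0) + (1) + (1) − 2·(1) − 2·(1) = -2
  L: [k_r]_L + [J]_L + [F]_L − 2·[Δp]_L − 2·[φ]_L = (0) + (2) + (1) − 2·(-1) − 2·(-1) = 7
  T: [k_r]_T + [J]_T + [F]_T − 2·[Δp]_T − 2·[φ]_T = (-1) + (0) + (-2) − 2·(-2) − 2·(-2) = 5
  I: [k_r]_I + [J]_I + [F]_I − 2·[Δp]_I − 2·[φ]_I = (0) + (0) + (0) − 2·(0) − 2·(-1) = 2
Net dimensions [M⁻² L⁷ T⁵ I²] ≠ [1] — not dimensionless.

no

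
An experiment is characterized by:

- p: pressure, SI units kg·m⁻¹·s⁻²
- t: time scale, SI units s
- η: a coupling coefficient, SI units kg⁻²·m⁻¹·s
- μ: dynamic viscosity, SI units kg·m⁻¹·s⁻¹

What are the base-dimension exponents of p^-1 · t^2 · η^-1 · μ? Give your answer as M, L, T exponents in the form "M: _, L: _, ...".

M: 2, L: 1, T: 2

Collect each base-dimension exponent across the product:
  M: −(1) + 2·(0) − (-2) + (1) = 2
  L: −(-1) + 2·(0) − (-1) + (-1) = 1
  T: −(-2) + 2·(1) − (1) + (-1) = 2
So the dimensions are [M² L T²].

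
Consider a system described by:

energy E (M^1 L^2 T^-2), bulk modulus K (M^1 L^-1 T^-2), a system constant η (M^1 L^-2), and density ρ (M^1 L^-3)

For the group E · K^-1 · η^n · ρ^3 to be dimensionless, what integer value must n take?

Balance the M exponent: (1)·n from η, plus (1) − (1) + 3·(1) = 3 from the rest, must sum to zero.
n + 3 = 0, so n = -3.

-3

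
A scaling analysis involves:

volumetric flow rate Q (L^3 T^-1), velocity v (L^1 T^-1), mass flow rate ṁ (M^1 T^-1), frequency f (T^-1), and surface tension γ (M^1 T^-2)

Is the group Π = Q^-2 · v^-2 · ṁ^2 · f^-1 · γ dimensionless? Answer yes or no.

no

Sum the exponent of each base dimension across the product:
  M: −2·[Q]_M − 2·[v]_M + 2·[ṁ]_M − [f]_M + [γ]_M = −2·(0) − 2·(0) + 2·(1) − (0) + (1) = 3
  L: −2·[Q]_L − 2·[v]_L + 2·[ṁ]_L − [f]_L + [γ]_L = −2·(3) − 2·(1) + 2·(0) − (0) + (0) = -8
  T: −2·[Q]_T − 2·[v]_T + 2·[ṁ]_T − [f]_T + [γ]_T = −2·(-1) − 2·(-1) + 2·(-1) − (-1) + (-2) = 1
Net dimensions [M³ L⁻⁸ T] ≠ [1] — not dimensionless.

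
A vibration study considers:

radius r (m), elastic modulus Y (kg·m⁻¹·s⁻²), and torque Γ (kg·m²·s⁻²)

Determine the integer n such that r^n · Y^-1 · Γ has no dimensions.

-3

Balance the L exponent: (1)·n from r, plus −(-1) + (2) = 3 from the rest, must sum to zero.
n + 3 = 0, so n = -3.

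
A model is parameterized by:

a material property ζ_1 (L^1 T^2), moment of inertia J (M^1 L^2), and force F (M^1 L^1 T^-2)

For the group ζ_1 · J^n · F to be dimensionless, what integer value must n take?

-1

Balance the M exponent: (1)·n from J, plus (0) + (1) = 1 from the rest, must sum to zero.
n + 1 = 0, so n = -1.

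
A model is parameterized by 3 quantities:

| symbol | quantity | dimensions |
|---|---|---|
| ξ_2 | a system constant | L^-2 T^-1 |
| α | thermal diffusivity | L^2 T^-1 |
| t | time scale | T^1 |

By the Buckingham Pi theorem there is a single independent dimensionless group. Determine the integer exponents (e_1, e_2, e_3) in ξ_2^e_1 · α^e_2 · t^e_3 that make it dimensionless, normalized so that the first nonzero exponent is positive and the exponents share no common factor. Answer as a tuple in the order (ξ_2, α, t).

L: e_1·(-2) + e_2·(2) + e_3·(0) = 0
T: e_1·(-1) + e_2·(-1) + e_3·(1) = 0
Solving this homogeneous linear system for the smallest-integer solution (first nonzero entry positive) gives (1, 1, 2).

(1, 1, 2)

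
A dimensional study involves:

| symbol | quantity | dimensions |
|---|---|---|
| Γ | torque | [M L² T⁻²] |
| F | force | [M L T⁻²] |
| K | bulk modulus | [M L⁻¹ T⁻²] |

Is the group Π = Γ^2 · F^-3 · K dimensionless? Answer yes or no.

Sum the exponent of each base dimension across the product:
  M: 2·[Γ]_M − 3·[F]_M + [K]_M = 2·(1) − 3·(1) + (1) = 0
  L: 2·[Γ]_L − 3·[F]_L + [K]_L = 2·(2) − 3·(1) + (-1) = 0
  T: 2·[Γ]_T − 3·[F]_T + [K]_T = 2·(-2) − 3·(-2) + (-2) = 0
  Θ: 2·[Γ]_Θ − 3·[F]_Θ + [K]_Θ = 2·(0) − 3·(0) + (0) = 0
All base exponents vanish — dimensionless.

yes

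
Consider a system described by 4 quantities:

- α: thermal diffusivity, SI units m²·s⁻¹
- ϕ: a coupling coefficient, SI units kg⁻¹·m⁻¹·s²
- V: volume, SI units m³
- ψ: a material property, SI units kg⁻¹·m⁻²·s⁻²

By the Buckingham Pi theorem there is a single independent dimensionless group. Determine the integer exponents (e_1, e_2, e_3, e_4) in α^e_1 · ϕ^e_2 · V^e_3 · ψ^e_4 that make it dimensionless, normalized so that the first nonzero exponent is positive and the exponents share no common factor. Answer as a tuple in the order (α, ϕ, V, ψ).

(4, 1, -3, -1)

M: e_1·(0) + e_2·(-1) + e_3·(0) + e_4·(-1) = 0
L: e_1·(2) + e_2·(-1) + e_3·(3) + e_4·(-2) = 0
T: e_1·(-1) + e_2·(2) + e_3·(0) + e_4·(-2) = 0
Solving this homogeneous linear system for the smallest-integer solution (first nonzero entry positive) gives (4, 1, -3, -1).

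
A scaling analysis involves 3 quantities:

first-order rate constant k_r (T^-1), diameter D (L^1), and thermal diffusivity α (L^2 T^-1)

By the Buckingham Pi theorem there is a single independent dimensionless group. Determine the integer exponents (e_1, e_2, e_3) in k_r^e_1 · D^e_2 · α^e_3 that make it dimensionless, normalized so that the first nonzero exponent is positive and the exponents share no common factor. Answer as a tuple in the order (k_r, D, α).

L: e_1·(0) + e_2·(1) + e_3·(2) = 0
T: e_1·(-1) + e_2·(0) + e_3·(-1) = 0
Solving this homogeneous linear system for the smallest-integer solution (first nonzero entry positive) gives (1, 2, -1).

(1, 2, -1)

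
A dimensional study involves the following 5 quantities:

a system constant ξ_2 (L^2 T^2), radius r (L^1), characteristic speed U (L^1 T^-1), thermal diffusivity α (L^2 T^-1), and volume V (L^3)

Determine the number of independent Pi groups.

There are 5 variables and 2 base dimensions (L, T).
The dimension matrix has rank 2.
Independent dimensionless groups: 5 − 2 = 3.

3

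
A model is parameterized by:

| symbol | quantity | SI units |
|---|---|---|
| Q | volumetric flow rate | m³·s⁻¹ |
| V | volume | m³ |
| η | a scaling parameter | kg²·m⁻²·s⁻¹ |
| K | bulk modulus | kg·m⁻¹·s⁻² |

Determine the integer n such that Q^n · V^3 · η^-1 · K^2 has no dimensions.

-3

Balance the L exponent: (3)·n from Q, plus 3·(3) − (-2) + 2·(-1) = 9 from the rest, must sum to zero.
3n + 9 = 0, so n = -3.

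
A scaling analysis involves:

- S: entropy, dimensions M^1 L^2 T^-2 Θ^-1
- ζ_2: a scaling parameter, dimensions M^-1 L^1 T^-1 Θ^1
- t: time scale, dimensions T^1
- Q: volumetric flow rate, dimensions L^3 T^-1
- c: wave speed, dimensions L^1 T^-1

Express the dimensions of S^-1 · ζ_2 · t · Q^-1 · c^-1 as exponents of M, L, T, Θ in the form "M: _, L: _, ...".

M: -2, L: -5, T: 4, Θ: 2

Collect each base-dimension exponent across the product:
  M: −(1) + (-1) + (0) − (0) − (0) = -2
  L: −(2) + (1) + (0) − (3) − (1) = -5
  T: −(-2) + (-1) + (1) − (-1) − (-1) = 4
  Θ: −(-1) + (1) + (0) − (0) − (0) = 2
So the dimensions are [M⁻² L⁻⁵ T⁴ Θ²].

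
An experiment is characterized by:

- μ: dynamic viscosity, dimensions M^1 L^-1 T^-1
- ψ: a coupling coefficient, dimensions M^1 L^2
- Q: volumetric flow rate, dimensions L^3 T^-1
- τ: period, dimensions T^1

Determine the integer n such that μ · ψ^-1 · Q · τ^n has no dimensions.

Balance the T exponent: (1)·n from τ, plus (-1) − (0) + (-1) = -2 from the rest, must sum to zero.
n − 2 = 0, so n = 2.

2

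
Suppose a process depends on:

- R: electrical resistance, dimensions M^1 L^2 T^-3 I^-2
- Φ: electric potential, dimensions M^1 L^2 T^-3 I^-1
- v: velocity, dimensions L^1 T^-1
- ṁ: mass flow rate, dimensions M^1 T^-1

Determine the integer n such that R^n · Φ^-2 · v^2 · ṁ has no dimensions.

Balance the M exponent: (1)·n from R, plus −2·(1) + 2·(0) + (1) = -1 from the rest, must sum to zero.
n − 1 = 0, so n = 1.

1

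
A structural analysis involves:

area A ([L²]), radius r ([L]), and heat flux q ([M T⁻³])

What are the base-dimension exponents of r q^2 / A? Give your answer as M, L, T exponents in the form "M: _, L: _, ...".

Collect each base-dimension exponent across the product:
  M: −(0) + (0) + 2·(1) = 2
  L: −(2) + (1) + 2·(0) = -1
  T: −(0) + (0) + 2·(-3) = -6
So the dimensions are [M² L⁻¹ T⁻⁶].

M: 2, L: -1, T: -6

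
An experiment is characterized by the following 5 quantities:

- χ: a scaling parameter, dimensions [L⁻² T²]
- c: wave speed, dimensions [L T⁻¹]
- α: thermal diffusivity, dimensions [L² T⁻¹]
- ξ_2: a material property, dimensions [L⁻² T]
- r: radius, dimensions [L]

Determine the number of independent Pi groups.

3

There are 5 variables and 2 base dimensions (L, T).
The dimension matrix has rank 2.
Independent dimensionless groups: 5 − 2 = 3.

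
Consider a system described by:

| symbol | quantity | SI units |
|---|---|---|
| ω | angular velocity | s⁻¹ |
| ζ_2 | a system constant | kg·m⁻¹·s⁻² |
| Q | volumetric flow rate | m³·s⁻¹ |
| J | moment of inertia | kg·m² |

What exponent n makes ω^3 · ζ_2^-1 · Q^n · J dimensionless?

-1

Balance the L exponent: (3)·n from Q, plus 3·(0) − (-1) + (2) = 3 from the rest, must sum to zero.
3n + 3 = 0, so n = -1.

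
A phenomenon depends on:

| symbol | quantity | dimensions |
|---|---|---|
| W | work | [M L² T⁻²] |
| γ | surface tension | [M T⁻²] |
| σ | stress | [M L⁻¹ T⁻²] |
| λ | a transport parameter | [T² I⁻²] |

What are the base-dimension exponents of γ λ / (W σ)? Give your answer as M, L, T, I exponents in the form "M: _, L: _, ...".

Collect each base-dimension exponent across the product:
  M: −(1) + (1) − (1) + (0) = -1
  L: −(2) + (0) − (-1) + (0) = -1
  T: −(-2) + (-2) − (-2) + (2) = 4
  I: −(0) + (0) − (0) + (-2) = -2
So the dimensions are [M⁻¹ L⁻¹ T⁴ I⁻²].

M: -1, L: -1, T: 4, I: -2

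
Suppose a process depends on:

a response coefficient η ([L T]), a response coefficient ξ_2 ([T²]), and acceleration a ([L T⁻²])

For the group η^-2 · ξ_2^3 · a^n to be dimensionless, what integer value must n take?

Balance the L exponent: (1)·n from a, plus −2·(1) + 3·(0) = -2 from the rest, must sum to zero.
n − 2 = 0, so n = 2.

2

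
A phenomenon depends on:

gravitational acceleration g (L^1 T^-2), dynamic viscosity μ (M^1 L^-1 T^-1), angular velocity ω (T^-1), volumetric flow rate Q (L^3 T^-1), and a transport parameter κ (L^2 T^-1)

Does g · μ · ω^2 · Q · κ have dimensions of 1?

no

Sum the exponent of each base dimension across the product:
  M: [g]_M + [μ]_M + 2·[ω]_M + [Q]_M + [κ]_M = (0) + (1) + 2·(0) + (0) + (0) = 1
  L: [g]_L + [μ]_L + 2·[ω]_L + [Q]_L + [κ]_L = (1) + (-1) + 2·(0) + (3) + (2) = 5
  T: [g]_T + [μ]_T + 2·[ω]_T + [Q]_T + [κ]_T = (-2) + (-1) + 2·(-1) + (-1) + (-1) = -7
Net dimensions [M L⁵ T⁻⁷] ≠ [1] — not dimensionless.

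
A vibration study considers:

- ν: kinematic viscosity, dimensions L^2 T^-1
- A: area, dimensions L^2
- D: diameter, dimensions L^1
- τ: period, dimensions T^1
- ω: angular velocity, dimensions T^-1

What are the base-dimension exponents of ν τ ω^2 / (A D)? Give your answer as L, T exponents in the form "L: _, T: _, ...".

L: -1, T: -2

Collect each base-dimension exponent across the product:
  L: (2) − (2) − (1) + (0) + 2·(0) = -1
  T: (-1) − (0) − (0) + (1) + 2·(-1) = -2
So the dimensions are [L⁻¹ T⁻²].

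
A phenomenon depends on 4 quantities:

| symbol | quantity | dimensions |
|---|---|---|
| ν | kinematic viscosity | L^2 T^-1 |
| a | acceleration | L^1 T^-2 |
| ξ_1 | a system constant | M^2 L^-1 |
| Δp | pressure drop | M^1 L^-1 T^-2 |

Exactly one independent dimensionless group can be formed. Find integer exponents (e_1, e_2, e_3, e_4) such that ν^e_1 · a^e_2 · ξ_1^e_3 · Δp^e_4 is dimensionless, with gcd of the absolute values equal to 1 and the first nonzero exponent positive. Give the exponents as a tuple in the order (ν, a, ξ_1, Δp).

M: e_1·(0) + e_2·(0) + e_3·(2) + e_4·(1) = 0
L: e_1·(2) + e_2·(1) + e_3·(-1) + e_4·(-1) = 0
T: e_1·(-1) + e_2·(-2) + e_3·(0) + e_4·(-2) = 0
Solving this homogeneous linear system for the smallest-integer solution (first nonzero entry positive) gives (2, -3, -1, 2).

(2, -3, -1, 2)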